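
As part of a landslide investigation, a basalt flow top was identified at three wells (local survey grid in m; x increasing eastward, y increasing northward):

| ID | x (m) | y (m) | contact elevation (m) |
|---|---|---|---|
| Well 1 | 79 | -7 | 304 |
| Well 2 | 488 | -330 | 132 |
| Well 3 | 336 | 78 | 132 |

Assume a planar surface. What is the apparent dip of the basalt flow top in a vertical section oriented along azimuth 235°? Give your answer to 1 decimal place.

31.6°

Two edge vectors: Well 1→Well 2 = (409, -323, -172), Well 1→Well 3 = (257, 85, -172).
Normal n = (Well 1→Well 2) × (Well 1→Well 3) = (70176, 26144, 117776).
So ∂z/∂x = −n_x/n_z = −0.59584 and ∂z/∂y = −n_y/n_z = −0.22198.
Unit vector along 235° is (sin 235°, cos 235°) = (-0.8192, -0.5736).
Slope in that direction = a·(-0.8192) + b·(-0.5736) = 0.61541.
Apparent dip = arctan|0.61541| = 31.6° (true dip is 32.5°, so apparent ≤ true as expected).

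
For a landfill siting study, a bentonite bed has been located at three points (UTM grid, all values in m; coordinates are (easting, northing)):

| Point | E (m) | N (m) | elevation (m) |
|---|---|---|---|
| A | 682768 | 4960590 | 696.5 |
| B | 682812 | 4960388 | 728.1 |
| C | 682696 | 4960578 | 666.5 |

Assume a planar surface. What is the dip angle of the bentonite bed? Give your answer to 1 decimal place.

Let the plane be z = a·E + b·N + c.
B−A: 44a − 202b = 31.6;  C−A: −72a − 12b = −30.
Solving gives a = 0.42723, b = −0.06338.
Gradient magnitude |∇z| = √(a² + b²) = √(0.18252 + 0.00402) = 0.43190.
True dip = arctan(0.43190) = 23.4°, dipping toward W (azimuth ≈ 278°).

23.4°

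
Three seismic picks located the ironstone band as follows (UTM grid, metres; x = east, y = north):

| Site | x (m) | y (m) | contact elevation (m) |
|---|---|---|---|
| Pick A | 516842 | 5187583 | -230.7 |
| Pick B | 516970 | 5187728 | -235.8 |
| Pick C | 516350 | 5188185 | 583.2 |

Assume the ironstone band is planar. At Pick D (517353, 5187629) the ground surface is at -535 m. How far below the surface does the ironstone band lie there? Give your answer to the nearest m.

81 m

Let the plane be z = a·x + b·y + c.
Pick B−Pick A: 128a + 145b = −5.1;  Pick C−Pick A: −492a + 602b = 813.9.
Solving gives a = −0.81596337, b = 0.68512628.
Then c = -230.7 − a·516842 − b·5187583 = −3132656.02.
At (517353, 5187629): z_contact = −422141.1 + 3554181.0 − 3132656.02 = -616.1 m.
Depth below ground = -535 − (-616.1) = 81 m.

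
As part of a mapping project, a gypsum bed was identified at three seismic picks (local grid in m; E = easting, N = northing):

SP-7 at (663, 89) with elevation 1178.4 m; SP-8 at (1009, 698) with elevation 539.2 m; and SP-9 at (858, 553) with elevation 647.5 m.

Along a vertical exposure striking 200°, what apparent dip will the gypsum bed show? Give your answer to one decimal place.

Let the plane be z = a·E + b·N + c.
SP-8−SP-7: 346a + 609b = −639.2;  SP-9−SP-7: 195a + 464b = −530.9.
Solving gives a = 0.63963, b = −1.41299.
Unit vector along 200° is (sin 200°, cos 200°) = (-0.3420, -0.9397).
Slope in that direction = a·(-0.3420) + b·(-0.9397) = 1.10901.
Apparent dip = arctan|1.10901| = 48.0° (true dip is 57.2°, so apparent ≤ true as expected).

48.0°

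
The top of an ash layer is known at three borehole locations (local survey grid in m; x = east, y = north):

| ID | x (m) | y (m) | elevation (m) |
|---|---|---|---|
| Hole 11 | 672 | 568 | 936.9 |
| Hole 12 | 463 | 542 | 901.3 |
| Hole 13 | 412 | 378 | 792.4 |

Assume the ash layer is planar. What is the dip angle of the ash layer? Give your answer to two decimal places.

32.71°

Let the plane be z = a·x + b·y + c.
Hole 12−Hole 11: −209a − 26b = −35.6;  Hole 13−Hole 11: −260a − 190b = −144.5.
Solving gives a = 0.09126, b = 0.63564.
Gradient magnitude |∇z| = √(a² + b²) = √(0.00833 + 0.40404) = 0.64216.
True dip = arctan(0.64216) = 32.71°, dipping toward S (azimuth ≈ 188°).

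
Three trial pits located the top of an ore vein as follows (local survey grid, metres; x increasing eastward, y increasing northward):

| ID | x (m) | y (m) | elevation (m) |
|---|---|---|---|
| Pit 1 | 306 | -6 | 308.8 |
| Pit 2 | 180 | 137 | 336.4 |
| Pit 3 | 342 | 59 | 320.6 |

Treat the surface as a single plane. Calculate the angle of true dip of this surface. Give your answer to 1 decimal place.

10.5°

Two edge vectors: Pit 1→Pit 2 = (-126, 143, 27.6), Pit 1→Pit 3 = (36, 65, 11.8).
Normal n = (Pit 1→Pit 2) × (Pit 1→Pit 3) = (-106.6, 2480.4, -13338).
So ∂z/∂x = −n_x/n_z = −0.00799 and ∂z/∂y = −n_y/n_z = 0.18596.
Gradient magnitude |∇z| = √(a² + b²) = √(0.00006 + 0.03458) = 0.18614.
True dip = arctan(0.18614) = 10.5°, dipping toward S (azimuth ≈ 178°).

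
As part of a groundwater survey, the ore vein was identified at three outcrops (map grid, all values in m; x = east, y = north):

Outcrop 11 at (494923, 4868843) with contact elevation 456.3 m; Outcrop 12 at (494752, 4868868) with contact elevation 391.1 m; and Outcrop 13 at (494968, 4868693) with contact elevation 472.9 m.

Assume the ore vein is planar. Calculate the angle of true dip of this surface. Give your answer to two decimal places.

Two edge vectors: Outcrop 11→Outcrop 12 = (-171, 25, -65.2), Outcrop 11→Outcrop 13 = (45, -150, 16.6).
Normal n = (Outcrop 11→Outcrop 12) × (Outcrop 11→Outcrop 13) = (-9365, -95.4, 24525).
So ∂z/∂x = −n_x/n_z = 0.38186 and ∂z/∂y = −n_y/n_z = 0.00389.
Gradient magnitude |∇z| = √(a² + b²) = √(0.14581 + 0.00002) = 0.38188.
True dip = arctan(0.38188) = 20.90°, dipping toward W (azimuth ≈ 269°).

20.90°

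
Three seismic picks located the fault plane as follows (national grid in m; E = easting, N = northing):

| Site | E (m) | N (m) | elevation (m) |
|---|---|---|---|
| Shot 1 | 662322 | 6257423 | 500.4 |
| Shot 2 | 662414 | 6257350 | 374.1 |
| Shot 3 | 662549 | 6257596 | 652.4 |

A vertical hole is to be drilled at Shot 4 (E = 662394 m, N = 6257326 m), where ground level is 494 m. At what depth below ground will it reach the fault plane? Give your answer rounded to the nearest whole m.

145 m

Two edge vectors: Shot 1→Shot 2 = (92, -73, -126.3), Shot 1→Shot 3 = (227, 173, 152).
Normal n = (Shot 1→Shot 2) × (Shot 1→Shot 3) = (10753.9, -42654.1, 32487).
So ∂z/∂E = −n_x/n_z = −0.33102164 and ∂z/∂N = −n_y/n_z = 1.31295903.
Intercept c from Shot 1: 500.4 + 219242.91 − 8215740.03 = −7995996.72.
At (662394, 6257326): z_contact = −219266.7 + 8215612.7 − 7995996.72 = 349.2 m.
Depth below ground = 494 − 349.2 = 145 m.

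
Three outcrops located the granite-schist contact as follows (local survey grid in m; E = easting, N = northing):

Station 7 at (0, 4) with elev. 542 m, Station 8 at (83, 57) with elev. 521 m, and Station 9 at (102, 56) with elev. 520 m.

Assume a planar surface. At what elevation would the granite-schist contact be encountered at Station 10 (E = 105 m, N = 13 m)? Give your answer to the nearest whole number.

532 m

Let the plane be z = a·E + b·N + c.
Station 8−Station 7: 83a + 53b = −21;  Station 9−Station 7: 102a + 52b = −22.
Solving gives a = −0.06789, b = −0.28991.
Then c = 542 − a·0 − b·4 = 543.16.
At (105, 13): z = −7.1 − 3.8 + 543.16 = 532.3 m.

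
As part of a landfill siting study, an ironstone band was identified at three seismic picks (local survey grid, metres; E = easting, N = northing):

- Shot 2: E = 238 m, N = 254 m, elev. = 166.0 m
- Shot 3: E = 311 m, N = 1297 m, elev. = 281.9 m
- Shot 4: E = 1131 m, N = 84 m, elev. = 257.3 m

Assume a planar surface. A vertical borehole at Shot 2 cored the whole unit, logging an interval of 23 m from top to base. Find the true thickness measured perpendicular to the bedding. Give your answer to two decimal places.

Let the plane be z = a·E + b·N + c.
Shot 3−Shot 2: 73a + 1043b = 115.9;  Shot 4−Shot 2: 893a − 170b = 91.3.
Solving gives a = 0.12177, b = 0.10260.
|∇z| = √(a²+b²) = 0.15923, so dip δ = arctan(0.15923) = 9.05°.
True thickness = vertical thickness × cos δ = 23 × cos 9.05° = 22.71 m.

22.71 m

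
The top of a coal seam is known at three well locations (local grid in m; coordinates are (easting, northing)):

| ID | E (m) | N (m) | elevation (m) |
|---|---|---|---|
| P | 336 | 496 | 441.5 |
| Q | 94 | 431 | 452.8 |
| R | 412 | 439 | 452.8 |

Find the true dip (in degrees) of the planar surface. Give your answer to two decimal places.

Two edge vectors: P→Q = (-242, -65, 11.3), P→R = (76, -57, 11.3).
Normal n = (P→Q) × (P→R) = (-90.4, 3593.4, 18734).
So ∂z/∂E = −n_x/n_z = 0.00483 and ∂z/∂N = −n_y/n_z = −0.19181.
Gradient magnitude |∇z| = √(a² + b²) = √(0.00002 + 0.03679) = 0.19187.
True dip = arctan(0.19187) = 10.86°, dipping toward N (azimuth ≈ 359°).

10.86°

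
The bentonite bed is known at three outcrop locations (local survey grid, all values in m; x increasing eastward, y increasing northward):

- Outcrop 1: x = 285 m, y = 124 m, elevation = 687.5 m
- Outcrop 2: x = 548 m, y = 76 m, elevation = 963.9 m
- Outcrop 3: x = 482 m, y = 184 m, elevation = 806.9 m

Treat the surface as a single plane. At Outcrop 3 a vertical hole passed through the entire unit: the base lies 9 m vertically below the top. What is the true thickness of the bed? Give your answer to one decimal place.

5.6 m

Let the plane be z = a·x + b·y + c.
Outcrop 2−Outcrop 1: 263a − 48b = 276.4;  Outcrop 3−Outcrop 1: 197a + 60b = 119.4.
Solving gives a = 0.88426, b = −0.91332.
|∇z| = √(a²+b²) = 1.27125, so dip δ = arctan(1.27125) = 51.81°.
True thickness = vertical thickness × cos δ = 9 × cos 51.81° = 5.6 m.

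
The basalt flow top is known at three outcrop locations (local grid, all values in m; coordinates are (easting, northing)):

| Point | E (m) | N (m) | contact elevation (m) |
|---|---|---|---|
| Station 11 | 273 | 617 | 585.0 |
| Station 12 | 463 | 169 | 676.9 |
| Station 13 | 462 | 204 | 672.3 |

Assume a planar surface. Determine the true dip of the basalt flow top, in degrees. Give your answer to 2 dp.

Let the plane be z = a·E + b·N + c.
Station 12−Station 11: 190a − 448b = 91.9;  Station 13−Station 11: 189a − 413b = 87.3.
Solving gives a = 0.18634, b = −0.12610.
Gradient magnitude |∇z| = √(a² + b²) = √(0.03472 + 0.01590) = 0.22500.
True dip = arctan(0.22500) = 12.68°, dipping toward NW (azimuth ≈ 304°).

12.68°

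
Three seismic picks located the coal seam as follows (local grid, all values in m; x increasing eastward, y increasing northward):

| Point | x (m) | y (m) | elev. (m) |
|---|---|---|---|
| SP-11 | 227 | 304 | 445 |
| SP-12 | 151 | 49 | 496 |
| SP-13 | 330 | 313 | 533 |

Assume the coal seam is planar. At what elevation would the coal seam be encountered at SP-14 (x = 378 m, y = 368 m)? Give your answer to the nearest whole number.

Let the plane be z = a·x + b·y + c.
SP-12−SP-11: −76a − 255b = 51;  SP-13−SP-11: 103a + 9b = 88.
Solving gives a = 0.89516, b = −0.46679.
Then c = 445 − a·227 − b·304 = 383.70.
At (378, 368): z = 338.4 − 171.8 + 383.70 = 550.3 m.

550 m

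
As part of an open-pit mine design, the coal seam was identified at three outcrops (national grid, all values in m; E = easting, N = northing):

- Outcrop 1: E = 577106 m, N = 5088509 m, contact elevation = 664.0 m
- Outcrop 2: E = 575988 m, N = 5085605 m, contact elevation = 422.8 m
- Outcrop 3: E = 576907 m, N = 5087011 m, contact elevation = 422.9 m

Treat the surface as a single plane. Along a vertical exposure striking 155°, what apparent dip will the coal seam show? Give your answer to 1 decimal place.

17.4°

Two edge vectors: Outcrop 1→Outcrop 2 = (-1118, -2904, -241.2), Outcrop 1→Outcrop 3 = (-199, -1498, -241.1).
Normal n = (Outcrop 1→Outcrop 2) × (Outcrop 1→Outcrop 3) = (338836.8, -221551, 1096868).
So ∂z/∂E = −n_x/n_z = −0.30891 and ∂z/∂N = −n_y/n_z = 0.20199.
Unit vector along 155° is (sin 155°, cos 155°) = (0.4226, -0.9063).
Slope in that direction = a·(0.4226) + b·(-0.9063) = −0.31361.
Apparent dip = arctan|0.31361| = 17.4° (true dip is 20.3°, so apparent ≤ true as expected).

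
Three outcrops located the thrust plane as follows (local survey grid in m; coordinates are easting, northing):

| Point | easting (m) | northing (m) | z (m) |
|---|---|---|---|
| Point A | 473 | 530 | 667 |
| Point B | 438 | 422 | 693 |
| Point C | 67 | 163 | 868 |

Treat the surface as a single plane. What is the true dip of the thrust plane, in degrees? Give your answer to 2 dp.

Two edge vectors: Point A→Point B = (-35, -108, 26), Point A→Point C = (-406, -367, 201).
Normal n = (Point A→Point B) × (Point A→Point C) = (-12166, -3521, -31003).
So ∂z/∂easting = −n_x/n_z = −0.39241 and ∂z/∂northing = −n_y/n_z = −0.11357.
Gradient magnitude |∇z| = √(a² + b²) = √(0.15399 + 0.01290) = 0.40852.
True dip = arctan(0.40852) = 22.22°, dipping toward ENE (azimuth ≈ 074°).

22.22°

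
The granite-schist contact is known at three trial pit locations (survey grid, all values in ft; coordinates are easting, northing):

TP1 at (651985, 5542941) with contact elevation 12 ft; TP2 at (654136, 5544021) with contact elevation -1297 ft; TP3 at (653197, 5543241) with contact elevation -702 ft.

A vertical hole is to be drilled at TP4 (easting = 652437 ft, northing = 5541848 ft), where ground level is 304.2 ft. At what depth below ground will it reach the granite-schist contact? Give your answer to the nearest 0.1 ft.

Two edge vectors: TP1→TP2 = (2151, 1080, -1309), TP1→TP3 = (1212, 300, -714).
Normal n = (TP1→TP2) × (TP1→TP3) = (-378420, -50694, -663660).
So ∂z/∂easting = −n_x/n_z = −0.570201609 and ∂z/∂northing = −n_y/n_z = −0.076385499.
Intercept c from TP1: 12 + 371762.90 + 423400.31 = 795175.21.
At (652437, 5541848): z_contact = −372020.63 − 423316.82 + 795175.21 = -162.24 ft.
Depth below ground = 304.2 − (-162.24) = 466.4 ft.

466.4 ft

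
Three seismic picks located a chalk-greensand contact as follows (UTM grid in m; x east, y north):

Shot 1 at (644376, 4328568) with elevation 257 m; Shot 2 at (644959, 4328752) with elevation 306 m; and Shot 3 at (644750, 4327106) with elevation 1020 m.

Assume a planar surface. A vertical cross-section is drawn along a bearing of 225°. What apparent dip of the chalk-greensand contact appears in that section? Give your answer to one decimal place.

Two edge vectors: Shot 1→Shot 2 = (583, 184, 49), Shot 1→Shot 3 = (374, -1462, 763).
Normal n = (Shot 1→Shot 2) × (Shot 1→Shot 3) = (212030, -426503, -921162).
So ∂z/∂x = −n_x/n_z = 0.23018 and ∂z/∂y = −n_y/n_z = −0.46301.
Unit vector along 225° is (sin 225°, cos 225°) = (-0.7071, -0.7071).
Slope in that direction = a·(-0.7071) + b·(-0.7071) = 0.16463.
Apparent dip = arctan|0.16463| = 9.3° (true dip is 27.3°, so apparent ≤ true as expected).

9.3°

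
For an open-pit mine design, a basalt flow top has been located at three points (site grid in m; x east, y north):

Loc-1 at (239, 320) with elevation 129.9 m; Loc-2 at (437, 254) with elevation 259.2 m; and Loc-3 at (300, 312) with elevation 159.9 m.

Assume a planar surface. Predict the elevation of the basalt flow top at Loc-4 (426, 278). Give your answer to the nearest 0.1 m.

Let the plane be z = a·x + b·y + c.
Loc-2−Loc-1: 198a − 66b = 129.3;  Loc-3−Loc-1: 61a − 8b = 30.
Solving gives a = 0.38722, b = −0.79742.
Then c = 129.9 − a·239 − b·320 = 292.53.
At (426, 278): z = 165.0 − 221.7 + 292.53 = 235.8 m.

235.8 m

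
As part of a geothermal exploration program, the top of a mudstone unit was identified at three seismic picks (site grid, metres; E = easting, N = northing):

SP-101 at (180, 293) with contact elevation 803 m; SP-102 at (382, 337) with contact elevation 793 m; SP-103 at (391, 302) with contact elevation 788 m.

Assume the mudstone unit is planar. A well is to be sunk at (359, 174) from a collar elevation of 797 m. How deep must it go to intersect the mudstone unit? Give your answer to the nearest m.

22 m

Two edge vectors: SP-101→SP-102 = (202, 44, -10), SP-101→SP-103 = (211, 9, -15).
Normal n = (SP-101→SP-102) × (SP-101→SP-103) = (-570, 920, -7466).
So ∂z/∂E = −n_x/n_z = −0.07635 and ∂z/∂N = −n_y/n_z = 0.12323.
Intercept c from SP-101: 803 + 13.74 − 36.11 = 780.64.
At (359, 174): z_contact = −27.4 + 21.4 + 780.64 = 774.7 m.
Depth below ground = 797 − 774.7 = 22 m.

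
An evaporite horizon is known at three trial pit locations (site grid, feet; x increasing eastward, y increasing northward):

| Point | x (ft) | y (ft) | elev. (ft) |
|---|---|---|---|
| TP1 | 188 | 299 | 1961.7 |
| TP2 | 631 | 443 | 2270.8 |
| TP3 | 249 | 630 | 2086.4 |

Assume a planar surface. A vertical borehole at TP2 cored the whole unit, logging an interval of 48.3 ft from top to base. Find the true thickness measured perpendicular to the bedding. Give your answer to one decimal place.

Two edge vectors: TP1→TP2 = (443, 144, 309.1), TP1→TP3 = (61, 331, 124.7).
Normal n = (TP1→TP2) × (TP1→TP3) = (-84355.3, -36387, 137849).
So ∂z/∂x = −n_x/n_z = 0.61194 and ∂z/∂y = −n_y/n_z = 0.26396.
|∇z| = √(a²+b²) = 0.66644, so dip δ = arctan(0.66644) = 33.68°.
True thickness = vertical thickness × cos δ = 48.3 × cos 33.68° = 40.2 ft.

40.2 ft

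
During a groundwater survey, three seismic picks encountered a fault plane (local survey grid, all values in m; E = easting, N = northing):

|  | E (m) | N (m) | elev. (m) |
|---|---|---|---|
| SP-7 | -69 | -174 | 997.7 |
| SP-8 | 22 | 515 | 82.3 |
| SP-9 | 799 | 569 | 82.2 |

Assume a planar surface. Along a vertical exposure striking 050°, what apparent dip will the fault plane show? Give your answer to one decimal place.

Let the plane be z = a·E + b·N + c.
SP-8−SP-7: 91a + 689b = −915.4;  SP-9−SP-7: 868a + 743b = −915.5.
Solving gives a = 0.09306, b = −1.34088.
Unit vector along 050° is (sin 50°, cos 50°) = (0.7660, 0.6428).
Slope in that direction = a·(0.7660) + b·(0.6428) = −0.79061.
Apparent dip = arctan|0.79061| = 38.3° (true dip is 53.4°, so apparent ≤ true as expected).

38.3°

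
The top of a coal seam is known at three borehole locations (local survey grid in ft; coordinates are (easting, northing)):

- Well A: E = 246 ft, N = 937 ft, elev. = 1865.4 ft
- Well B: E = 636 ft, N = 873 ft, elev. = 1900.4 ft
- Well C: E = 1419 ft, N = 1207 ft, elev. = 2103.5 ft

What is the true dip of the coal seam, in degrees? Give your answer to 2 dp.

Two edge vectors: Well A→Well B = (390, -64, 35), Well A→Well C = (1173, 270, 238.1).
Normal n = (Well A→Well B) × (Well A→Well C) = (-24688.4, -51804, 180372).
So ∂z/∂E = −n_x/n_z = 0.13687 and ∂z/∂N = −n_y/n_z = 0.28721.
Gradient magnitude |∇z| = √(a² + b²) = √(0.01873 + 0.08249) = 0.31815.
True dip = arctan(0.31815) = 17.65°, dipping toward SSW (azimuth ≈ 205°).

17.65°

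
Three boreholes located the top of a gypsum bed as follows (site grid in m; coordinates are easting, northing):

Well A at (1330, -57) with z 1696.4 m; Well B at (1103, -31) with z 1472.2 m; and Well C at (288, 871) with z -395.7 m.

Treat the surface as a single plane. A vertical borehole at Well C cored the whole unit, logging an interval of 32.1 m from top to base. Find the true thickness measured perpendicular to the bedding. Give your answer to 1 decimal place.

Two edge vectors: Well A→Well B = (-227, 26, -224.2), Well A→Well C = (-1042, 928, -2092.1).
Normal n = (Well A→Well B) × (Well A→Well C) = (153663, -241290.3, -183564).
So ∂z/∂easting = −n_x/n_z = 0.83711 and ∂z/∂northing = −n_y/n_z = −1.31448.
|∇z| = √(a²+b²) = 1.55840, so dip δ = arctan(1.55840) = 57.31°.
True thickness = vertical thickness × cos δ = 32.1 × cos 57.31° = 17.3 m.

17.3 m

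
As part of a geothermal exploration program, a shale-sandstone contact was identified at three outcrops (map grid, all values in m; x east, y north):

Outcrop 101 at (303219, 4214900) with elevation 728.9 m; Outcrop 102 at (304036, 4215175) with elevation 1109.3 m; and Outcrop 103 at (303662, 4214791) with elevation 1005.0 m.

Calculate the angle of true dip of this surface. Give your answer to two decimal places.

Let the plane be z = a·x + b·y + c.
Outcrop 102−Outcrop 101: 817a + 275b = 380.4;  Outcrop 103−Outcrop 101: 443a − 109b = 276.1.
Solving gives a = 0.55668, b = −0.27057.
Gradient magnitude |∇z| = √(a² + b²) = √(0.30989 + 0.07321) = 0.61895.
True dip = arctan(0.61895) = 31.76°, dipping toward WNW (azimuth ≈ 296°).

31.76°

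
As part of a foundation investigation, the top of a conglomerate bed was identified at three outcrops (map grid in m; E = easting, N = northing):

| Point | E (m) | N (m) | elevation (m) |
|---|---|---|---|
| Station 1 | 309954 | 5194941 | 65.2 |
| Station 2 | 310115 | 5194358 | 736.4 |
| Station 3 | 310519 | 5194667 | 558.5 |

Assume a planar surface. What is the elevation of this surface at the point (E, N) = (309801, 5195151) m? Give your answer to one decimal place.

-211.1 m

Let the plane be z = a·E + b·N + c.
Station 2−Station 1: 161a − 583b = 671.2;  Station 3−Station 1: 565a − 274b = 493.3.
Solving gives a = 0.363449020, b = −1.050917166.
Then c = 65.2 − a·309954 − b·5194941 = 5346865.39.
At (309801, 5195151): z = 112596.9 − 5459673.4 + 5346865.39 = -211.1 m.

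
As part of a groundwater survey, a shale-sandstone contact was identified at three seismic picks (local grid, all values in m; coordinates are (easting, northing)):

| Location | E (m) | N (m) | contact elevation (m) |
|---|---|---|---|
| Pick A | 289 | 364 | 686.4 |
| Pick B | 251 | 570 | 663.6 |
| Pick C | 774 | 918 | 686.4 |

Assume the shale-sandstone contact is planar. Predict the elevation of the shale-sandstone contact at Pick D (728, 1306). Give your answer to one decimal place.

646.1 m

Two edge vectors: Pick A→Pick B = (-38, 206, -22.8), Pick A→Pick C = (485, 554, 0).
Normal n = (Pick A→Pick B) × (Pick A→Pick C) = (12631.2, -11058, -120962).
So ∂z/∂E = −n_x/n_z = 0.104423 and ∂z/∂N = −n_y/n_z = −0.091417.
Intercept c from Pick A: 686.4 − 30.18 + 33.28 = 689.50.
At (728, 1306): z = 76.0 − 119.4 + 689.50 = 646.1 m.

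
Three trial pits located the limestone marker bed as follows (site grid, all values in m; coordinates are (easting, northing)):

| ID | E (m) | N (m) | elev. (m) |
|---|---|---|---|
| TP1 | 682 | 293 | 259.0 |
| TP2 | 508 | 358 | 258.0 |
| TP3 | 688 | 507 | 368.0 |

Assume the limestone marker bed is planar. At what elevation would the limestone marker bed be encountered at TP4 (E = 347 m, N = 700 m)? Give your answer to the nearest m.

Two edge vectors: TP1→TP2 = (-174, 65, -1), TP1→TP3 = (6, 214, 109).
Normal n = (TP1→TP2) × (TP1→TP3) = (7299, 18960, -37626).
So ∂z/∂E = −n_x/n_z = 0.19399 and ∂z/∂N = −n_y/n_z = 0.50391.
Intercept c from TP1: 259 − 132.30 − 147.64 = −20.94.
At (347, 700): z = 67.3 + 352.7 − 20.94 = 399.1 m.

399 m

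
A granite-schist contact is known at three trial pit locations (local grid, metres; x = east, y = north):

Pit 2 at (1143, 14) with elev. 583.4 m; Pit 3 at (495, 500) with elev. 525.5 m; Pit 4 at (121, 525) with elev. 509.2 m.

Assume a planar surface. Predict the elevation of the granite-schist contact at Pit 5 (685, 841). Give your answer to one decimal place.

510.1 m

Two edge vectors: Pit 2→Pit 3 = (-648, 486, -57.9), Pit 2→Pit 4 = (-1022, 511, -74.2).
Normal n = (Pit 2→Pit 3) × (Pit 2→Pit 4) = (-6474.3, 11092.2, 165564).
So ∂z/∂x = −n_x/n_z = 0.039105 and ∂z/∂y = −n_y/n_z = −0.066996.
Intercept c from Pit 2: 583.4 − 44.70 + 0.94 = 539.64.
At (685, 841): z = 26.8 − 56.3 + 539.64 = 510.1 m.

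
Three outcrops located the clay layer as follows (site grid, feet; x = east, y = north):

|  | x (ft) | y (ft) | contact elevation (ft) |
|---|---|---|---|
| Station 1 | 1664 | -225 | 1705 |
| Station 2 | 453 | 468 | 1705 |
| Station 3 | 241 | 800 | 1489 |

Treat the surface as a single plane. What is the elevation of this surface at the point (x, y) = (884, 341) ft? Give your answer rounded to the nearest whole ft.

1582 ft

Two edge vectors: Station 1→Station 2 = (-1211, 693, 0), Station 1→Station 3 = (-1423, 1025, -216).
Normal n = (Station 1→Station 2) × (Station 1→Station 3) = (-149688, -261576, -255136).
So ∂z/∂x = −n_x/n_z = −0.58670 and ∂z/∂y = −n_y/n_z = −1.02524.
Intercept c from Station 1: 1705 + 976.27 − 230.68 = 2450.59.
At (884, 341): z = −518.6 − 349.6 + 2450.59 = 1582.3 ft.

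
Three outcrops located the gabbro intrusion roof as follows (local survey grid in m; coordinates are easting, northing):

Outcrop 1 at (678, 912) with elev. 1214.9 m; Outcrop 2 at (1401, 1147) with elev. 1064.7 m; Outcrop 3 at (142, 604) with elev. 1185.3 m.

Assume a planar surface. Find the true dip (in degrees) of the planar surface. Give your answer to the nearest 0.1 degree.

Let the plane be z = a·easting + b·northing + c.
Outcrop 2−Outcrop 1: 723a + 235b = −150.2;  Outcrop 3−Outcrop 1: −536a − 308b = −29.6.
Solving gives a = −0.55020, b = 1.05360.
Gradient magnitude |∇z| = √(a² + b²) = √(0.30272 + 1.11006) = 1.18861.
True dip = arctan(1.18861) = 49.9°, dipping toward SSE (azimuth ≈ 152°).

49.9°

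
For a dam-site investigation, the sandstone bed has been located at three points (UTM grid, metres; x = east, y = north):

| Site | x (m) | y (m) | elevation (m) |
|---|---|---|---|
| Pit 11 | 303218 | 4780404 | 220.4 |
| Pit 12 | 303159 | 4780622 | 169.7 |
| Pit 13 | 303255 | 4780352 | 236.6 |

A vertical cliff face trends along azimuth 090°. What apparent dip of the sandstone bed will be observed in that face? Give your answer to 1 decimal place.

Two edge vectors: Pit 11→Pit 12 = (-59, 218, -50.7), Pit 11→Pit 13 = (37, -52, 16.2).
Normal n = (Pit 11→Pit 12) × (Pit 11→Pit 13) = (895.2, -920.1, -4998).
So ∂z/∂x = −n_x/n_z = 0.17911 and ∂z/∂y = −n_y/n_z = −0.18409.
Unit vector along 090° is (sin 90°, cos 90°) = (1.0000, 0.0000).
Slope in that direction = a·(1.0000) + b·(0.0000) = 0.17911.
Apparent dip = arctan|0.17911| = 10.2° (true dip is 14.4°, so apparent ≤ true as expected).

10.2°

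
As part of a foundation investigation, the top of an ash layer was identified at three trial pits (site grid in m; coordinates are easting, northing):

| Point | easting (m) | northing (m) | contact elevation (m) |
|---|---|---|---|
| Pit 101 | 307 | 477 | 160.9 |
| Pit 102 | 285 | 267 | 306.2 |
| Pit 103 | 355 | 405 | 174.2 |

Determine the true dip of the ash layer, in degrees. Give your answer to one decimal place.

Let the plane be z = a·easting + b·northing + c.
Pit 102−Pit 101: −22a − 210b = 145.3;  Pit 103−Pit 101: 48a − 72b = 13.3.
Solving gives a = −0.65746, b = −0.62303.
Gradient magnitude |∇z| = √(a² + b²) = √(0.43225 + 0.38816) = 0.90577.
True dip = arctan(0.90577) = 42.2°, dipping toward NE (azimuth ≈ 047°).

42.2°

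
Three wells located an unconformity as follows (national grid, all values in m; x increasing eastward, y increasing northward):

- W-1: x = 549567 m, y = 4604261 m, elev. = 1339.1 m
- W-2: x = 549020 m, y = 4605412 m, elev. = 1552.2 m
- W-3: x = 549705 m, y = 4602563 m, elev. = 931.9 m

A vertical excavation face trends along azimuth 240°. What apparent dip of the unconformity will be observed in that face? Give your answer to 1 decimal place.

13.8°

Two edge vectors: W-1→W-2 = (-547, 1151, 213.1), W-1→W-3 = (138, -1698, -407.2).
Normal n = (W-1→W-2) × (W-1→W-3) = (-106843.4, -193330.6, 769968).
So ∂z/∂x = −n_x/n_z = 0.13876 and ∂z/∂y = −n_y/n_z = 0.25109.
Unit vector along 240° is (sin 240°, cos 240°) = (-0.8660, -0.5000).
Slope in that direction = a·(-0.8660) + b·(-0.5000) = −0.24572.
Apparent dip = arctan|0.24572| = 13.8° (true dip is 16.0°, so apparent ≤ true as expected).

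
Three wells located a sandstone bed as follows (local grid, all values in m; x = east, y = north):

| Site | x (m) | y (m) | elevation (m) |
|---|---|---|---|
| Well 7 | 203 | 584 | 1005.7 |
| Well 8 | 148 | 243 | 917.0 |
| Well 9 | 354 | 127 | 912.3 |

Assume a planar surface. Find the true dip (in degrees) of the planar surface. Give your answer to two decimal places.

14.95°

Let the plane be z = a·x + b·y + c.
Well 8−Well 7: −55a − 341b = −88.7;  Well 9−Well 7: 151a − 457b = −93.4.
Solving gives a = 0.11336, b = 0.24183.
Gradient magnitude |∇z| = √(a² + b²) = √(0.01285 + 0.05848) = 0.26708.
True dip = arctan(0.26708) = 14.95°, dipping toward SSW (azimuth ≈ 205°).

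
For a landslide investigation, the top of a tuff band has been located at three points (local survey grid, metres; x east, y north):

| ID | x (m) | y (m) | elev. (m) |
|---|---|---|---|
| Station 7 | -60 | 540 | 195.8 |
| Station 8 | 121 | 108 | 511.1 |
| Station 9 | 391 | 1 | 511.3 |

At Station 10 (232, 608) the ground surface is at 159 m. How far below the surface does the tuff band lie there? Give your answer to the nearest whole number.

124 m

Let the plane be z = a·x + b·y + c.
Station 8−Station 7: 181a − 432b = 315.3;  Station 9−Station 7: 451a − 539b = 315.5.
Solving gives a = −0.34594, b = −0.87480.
Then c = 195.8 − a·-60 − b·540 = 647.44.
At (232, 608): z_contact = −80.3 − 531.9 + 647.44 = 35.3 m.
Depth below ground = 159 − 35.3 = 124 m.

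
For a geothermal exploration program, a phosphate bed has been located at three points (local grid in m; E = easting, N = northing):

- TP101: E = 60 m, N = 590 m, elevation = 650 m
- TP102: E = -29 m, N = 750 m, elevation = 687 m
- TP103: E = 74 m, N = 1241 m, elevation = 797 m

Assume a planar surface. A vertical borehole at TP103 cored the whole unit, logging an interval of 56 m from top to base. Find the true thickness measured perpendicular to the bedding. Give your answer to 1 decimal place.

54.6 m

Two edge vectors: TP101→TP102 = (-89, 160, 37), TP101→TP103 = (14, 651, 147).
Normal n = (TP101→TP102) × (TP101→TP103) = (-567, 13601, -60179).
So ∂z/∂E = −n_x/n_z = −0.00942 and ∂z/∂N = −n_y/n_z = 0.22601.
|∇z| = √(a²+b²) = 0.22621, so dip δ = arctan(0.22621) = 12.75°.
True thickness = vertical thickness × cos δ = 56 × cos 12.75° = 54.6 m.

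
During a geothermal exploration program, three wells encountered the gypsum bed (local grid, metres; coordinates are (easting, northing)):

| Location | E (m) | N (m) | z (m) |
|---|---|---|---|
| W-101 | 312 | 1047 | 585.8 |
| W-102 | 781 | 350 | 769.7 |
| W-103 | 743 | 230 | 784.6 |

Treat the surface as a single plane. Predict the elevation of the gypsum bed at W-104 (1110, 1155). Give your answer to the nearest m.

680 m

Let the plane be z = a·E + b·N + c.
W-102−W-101: 469a − 697b = 183.9;  W-103−W-101: 431a − 817b = 198.8.
Solving gives a = 0.14115, b = −0.16887.
Then c = 585.8 − a·312 − b·1047 = 718.56.
At (1110, 1155): z = 156.7 − 195.0 + 718.56 = 680.2 m.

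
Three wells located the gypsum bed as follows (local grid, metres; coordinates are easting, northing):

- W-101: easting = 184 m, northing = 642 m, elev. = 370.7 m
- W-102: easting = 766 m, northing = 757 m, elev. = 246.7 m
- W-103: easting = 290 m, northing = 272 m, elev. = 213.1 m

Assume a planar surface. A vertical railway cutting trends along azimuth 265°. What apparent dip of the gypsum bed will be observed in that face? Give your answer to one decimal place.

14.0°

Two edge vectors: W-101→W-102 = (582, 115, -124), W-101→W-103 = (106, -370, -157.6).
Normal n = (W-101→W-102) × (W-101→W-103) = (-64004, 78579.2, -227530).
So ∂z/∂easting = −n_x/n_z = −0.28130 and ∂z/∂northing = −n_y/n_z = 0.34536.
Unit vector along 265° is (sin 265°, cos 265°) = (-0.9962, -0.0872).
Slope in that direction = a·(-0.9962) + b·(-0.0872) = 0.25013.
Apparent dip = arctan|0.25013| = 14.0° (true dip is 24.0°, so apparent ≤ true as expected).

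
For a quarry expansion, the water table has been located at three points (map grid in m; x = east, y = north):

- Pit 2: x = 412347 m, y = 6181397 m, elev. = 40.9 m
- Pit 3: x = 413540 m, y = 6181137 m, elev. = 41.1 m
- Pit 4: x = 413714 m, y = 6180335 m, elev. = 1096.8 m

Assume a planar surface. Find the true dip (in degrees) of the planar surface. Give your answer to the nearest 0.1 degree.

Let the plane be z = a·x + b·y + c.
Pit 3−Pit 2: 1193a − 260b = 0.2;  Pit 4−Pit 2: 1367a − 1062b = 1055.9.
Solving gives a = −0.30094, b = −1.38163.
Gradient magnitude |∇z| = √(a² + b²) = √(0.09057 + 1.90889) = 1.41402.
True dip = arctan(1.41402) = 54.7°, dipping toward NNE (azimuth ≈ 012°).

54.7°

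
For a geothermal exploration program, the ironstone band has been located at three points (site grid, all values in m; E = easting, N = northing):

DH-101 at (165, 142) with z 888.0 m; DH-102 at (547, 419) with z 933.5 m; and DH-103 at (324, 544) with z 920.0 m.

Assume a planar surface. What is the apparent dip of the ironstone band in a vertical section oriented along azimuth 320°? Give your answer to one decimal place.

1.2°

Two edge vectors: DH-101→DH-102 = (382, 277, 45.5), DH-101→DH-103 = (159, 402, 32).
Normal n = (DH-101→DH-102) × (DH-101→DH-103) = (-9427, -4989.5, 109521).
So ∂z/∂E = −n_x/n_z = 0.08607 and ∂z/∂N = −n_y/n_z = 0.04556.
Unit vector along 320° is (sin 320°, cos 320°) = (-0.6428, 0.7660).
Slope in that direction = a·(-0.6428) + b·(0.7660) = −0.02043.
Apparent dip = arctan|0.02043| = 1.2° (true dip is 5.6°, so apparent ≤ true as expected).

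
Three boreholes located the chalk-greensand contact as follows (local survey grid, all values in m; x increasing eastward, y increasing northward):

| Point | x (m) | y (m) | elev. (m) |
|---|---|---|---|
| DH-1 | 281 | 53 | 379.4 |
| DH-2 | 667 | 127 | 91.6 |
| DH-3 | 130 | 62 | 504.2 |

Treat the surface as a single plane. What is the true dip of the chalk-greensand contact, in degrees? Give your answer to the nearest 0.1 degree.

Let the plane be z = a·x + b·y + c.
DH-2−DH-1: 386a + 74b = −287.8;  DH-3−DH-1: −151a + 9b = 124.8.
Solving gives a = −0.80730, b = 0.32189.
Gradient magnitude |∇z| = √(a² + b²) = √(0.65174 + 0.10361) = 0.86911.
True dip = arctan(0.86911) = 41.0°, dipping toward ESE (azimuth ≈ 112°).

41.0°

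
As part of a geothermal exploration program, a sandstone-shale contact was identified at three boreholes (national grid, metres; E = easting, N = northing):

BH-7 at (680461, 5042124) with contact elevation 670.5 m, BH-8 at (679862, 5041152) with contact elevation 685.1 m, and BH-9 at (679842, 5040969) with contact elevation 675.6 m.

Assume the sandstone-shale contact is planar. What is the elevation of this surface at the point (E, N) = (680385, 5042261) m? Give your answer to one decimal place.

Two edge vectors: BH-7→BH-8 = (-599, -972, 14.6), BH-7→BH-9 = (-619, -1155, 5.1).
Normal n = (BH-7→BH-8) × (BH-7→BH-9) = (11905.8, -5982.5, 90177).
So ∂z/∂E = −n_x/n_z = −0.132027014 and ∂z/∂N = −n_y/n_z = 0.066341750.
Intercept c from BH-7: 670.5 + 89839.23 − 334503.33 = −243993.60.
At (680385, 5042261): z = −89829.2 + 334512.4 − 243993.60 = 689.6 m.

689.6 m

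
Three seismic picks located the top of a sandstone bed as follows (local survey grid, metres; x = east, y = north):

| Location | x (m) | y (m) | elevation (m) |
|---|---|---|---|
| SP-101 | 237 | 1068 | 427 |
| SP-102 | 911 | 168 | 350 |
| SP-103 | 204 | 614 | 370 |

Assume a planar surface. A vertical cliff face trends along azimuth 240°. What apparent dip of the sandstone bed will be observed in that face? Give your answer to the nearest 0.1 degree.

5.9°

Let the plane be z = a·x + b·y + c.
SP-102−SP-101: 674a − 900b = −77;  SP-103−SP-101: −33a − 454b = −57.
Solving gives a = 0.04868, b = 0.12201.
Unit vector along 240° is (sin 240°, cos 240°) = (-0.8660, -0.5000).
Slope in that direction = a·(-0.8660) + b·(-0.5000) = −0.10317.
Apparent dip = arctan|0.10317| = 5.9° (true dip is 7.5°, so apparent ≤ true as expected).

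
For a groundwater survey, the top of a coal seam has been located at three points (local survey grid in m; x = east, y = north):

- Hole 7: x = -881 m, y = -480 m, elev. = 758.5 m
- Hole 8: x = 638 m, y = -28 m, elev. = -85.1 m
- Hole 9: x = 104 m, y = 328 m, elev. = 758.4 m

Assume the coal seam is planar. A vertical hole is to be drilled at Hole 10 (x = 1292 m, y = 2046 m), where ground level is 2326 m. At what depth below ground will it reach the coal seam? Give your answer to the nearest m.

778 m

Let the plane be z = a·x + b·y + c.
Hole 8−Hole 7: 1519a + 452b = −843.6;  Hole 9−Hole 7: 985a + 808b = −0.1.
Solving gives a = −0.87144, b = 1.06222.
Then c = 758.5 − a·-881 − b·-480 = 500.62.
At (1292, 2046): z_contact = −1125.9 + 2173.3 + 500.62 = 1548.0 m.
Depth below ground = 2326 − 1548.0 = 778 m.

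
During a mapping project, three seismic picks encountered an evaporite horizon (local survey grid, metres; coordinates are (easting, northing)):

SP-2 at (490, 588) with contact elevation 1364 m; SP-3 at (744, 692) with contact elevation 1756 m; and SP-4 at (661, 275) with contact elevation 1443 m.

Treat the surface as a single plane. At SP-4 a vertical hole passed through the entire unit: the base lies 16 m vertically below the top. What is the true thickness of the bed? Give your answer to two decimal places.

Two edge vectors: SP-2→SP-3 = (254, 104, 392), SP-2→SP-4 = (171, -313, 79).
Normal n = (SP-2→SP-3) × (SP-2→SP-4) = (130912, 46966, -97286).
So ∂z/∂E = −n_x/n_z = 1.34564 and ∂z/∂N = −n_y/n_z = 0.48276.
|∇z| = √(a²+b²) = 1.42962, so dip δ = arctan(1.42962) = 55.03°.
True thickness = vertical thickness × cos δ = 16 × cos 55.03° = 9.17 m.

9.17 m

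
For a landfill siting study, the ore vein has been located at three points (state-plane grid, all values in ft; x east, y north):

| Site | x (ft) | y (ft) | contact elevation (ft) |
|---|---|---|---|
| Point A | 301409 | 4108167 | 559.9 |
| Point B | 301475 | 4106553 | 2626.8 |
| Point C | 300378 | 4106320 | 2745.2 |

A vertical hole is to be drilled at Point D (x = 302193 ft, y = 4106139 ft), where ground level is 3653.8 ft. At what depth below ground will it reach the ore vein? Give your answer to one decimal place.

Let the plane be z = a·x + b·y + c.
Point B−Point A: 66a − 1614b = 2066.9;  Point C−Point A: −1031a − 1847b = 2185.3.
Solving gives a = 0.162654261, b = −1.273955898.
Then c = 559.9 − a·301409 − b·4108167 = 5185158.02.
At (302193, 4106139): z_contact = 49152.98 − 5231040.00 + 5185158.02 = 3271.00 ft.
Depth below ground = 3653.8 − 3271.00 = 382.8 ft.

382.8 ft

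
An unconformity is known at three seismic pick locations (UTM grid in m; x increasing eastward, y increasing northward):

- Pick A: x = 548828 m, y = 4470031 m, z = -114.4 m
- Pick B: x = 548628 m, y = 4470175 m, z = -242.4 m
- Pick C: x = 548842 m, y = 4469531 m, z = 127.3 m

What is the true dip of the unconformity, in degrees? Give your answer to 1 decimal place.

29.3°

Let the plane be z = a·x + b·y + c.
Pick B−Pick A: −200a + 144b = −128;  Pick C−Pick A: 14a − 500b = 241.7.
Solving gives a = 0.29796, b = −0.47506.
Gradient magnitude |∇z| = √(a² + b²) = √(0.08878 + 0.22568) = 0.56077.
True dip = arctan(0.56077) = 29.3°, dipping toward NNW (azimuth ≈ 328°).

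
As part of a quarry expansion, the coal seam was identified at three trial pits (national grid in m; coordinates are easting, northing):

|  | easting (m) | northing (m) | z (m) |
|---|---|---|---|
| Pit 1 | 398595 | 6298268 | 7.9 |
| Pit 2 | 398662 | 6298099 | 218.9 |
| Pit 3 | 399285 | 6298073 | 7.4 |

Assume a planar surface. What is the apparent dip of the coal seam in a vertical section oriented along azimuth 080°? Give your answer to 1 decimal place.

32.5°

Let the plane be z = a·easting + b·northing + c.
Pit 2−Pit 1: 67a − 169b = 211;  Pit 3−Pit 1: 690a − 195b = −0.5.
Solving gives a = −0.39818, b = −1.40638.
Unit vector along 080° is (sin 80°, cos 80°) = (0.9848, 0.1736).
Slope in that direction = a·(0.9848) + b·(0.1736) = −0.63635.
Apparent dip = arctan|0.63635| = 32.5° (true dip is 55.6°, so apparent ≤ true as expected).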